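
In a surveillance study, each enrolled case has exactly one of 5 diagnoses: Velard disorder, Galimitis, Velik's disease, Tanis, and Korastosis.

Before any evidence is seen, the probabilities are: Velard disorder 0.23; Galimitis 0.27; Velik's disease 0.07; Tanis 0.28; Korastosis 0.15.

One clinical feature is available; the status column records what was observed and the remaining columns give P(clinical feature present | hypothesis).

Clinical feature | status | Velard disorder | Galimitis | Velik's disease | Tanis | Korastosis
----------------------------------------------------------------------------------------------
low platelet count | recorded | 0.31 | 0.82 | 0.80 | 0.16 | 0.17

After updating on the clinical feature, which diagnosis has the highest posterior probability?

For each hypothesis, the unnormalized posterior weight is prior × likelihood:
  Velard disorder: 0.23 × 0.31 = 0.0713
  Galimitis: 0.27 × 0.82 = 0.2214
  Velik's disease: 0.07 × 0.80 = 0.056
  Tanis: 0.28 × 0.16 = 0.0448
  Korastosis: 0.15 × 0.17 = 0.0255
Normalizing constant Z = 0.0713 + 0.2214 + 0.056 + 0.0448 + 0.0255 = 0.419.
P(Velard disorder | evidence) ≈ 0.0713 / 0.419 ≈ 0.170
P(Galimitis | evidence) ≈ 0.2214 / 0.419 ≈ 0.528
P(Velik's disease | evidence) ≈ 0.056 / 0.419 ≈ 0.134
P(Tanis | evidence) ≈ 0.0448 / 0.419 ≈ 0.107
P(Korastosis | evidence) ≈ 0.0255 / 0.419 ≈ 0.061
The largest is 0.528, so Galimitis is most probable.

Galimitis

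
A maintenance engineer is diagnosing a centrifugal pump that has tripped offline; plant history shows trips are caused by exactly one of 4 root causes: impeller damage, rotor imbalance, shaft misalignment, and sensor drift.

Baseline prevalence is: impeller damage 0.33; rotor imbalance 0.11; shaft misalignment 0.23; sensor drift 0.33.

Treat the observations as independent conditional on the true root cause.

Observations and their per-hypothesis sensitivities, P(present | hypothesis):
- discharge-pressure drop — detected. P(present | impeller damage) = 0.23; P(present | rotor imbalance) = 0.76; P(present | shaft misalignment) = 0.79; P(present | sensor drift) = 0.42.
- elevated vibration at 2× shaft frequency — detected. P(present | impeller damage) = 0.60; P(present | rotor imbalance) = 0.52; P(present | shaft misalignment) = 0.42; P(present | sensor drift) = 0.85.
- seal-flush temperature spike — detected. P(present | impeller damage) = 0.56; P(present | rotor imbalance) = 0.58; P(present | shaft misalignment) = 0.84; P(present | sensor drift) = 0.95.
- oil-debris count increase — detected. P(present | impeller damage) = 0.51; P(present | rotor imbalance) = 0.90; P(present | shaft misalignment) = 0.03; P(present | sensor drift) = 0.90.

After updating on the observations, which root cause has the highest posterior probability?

For each hypothesis, the unnormalized posterior weight is prior × product of the observation likelihoods:
  impeller damage: 0.33 × 0.23 × 0.60 × 0.56 × 0.51 = 0.013006
  rotor imbalance: 0.11 × 0.76 × 0.52 × 0.58 × 0.90 = 0.022692
  shaft misalignment: 0.23 × 0.79 × 0.42 × 0.84 × 0.03 = 0.0019231
  sensor drift: 0.33 × 0.42 × 0.85 × 0.95 × 0.90 = 0.10073
Marginal likelihood of the evidence = 0.13835.
P(impeller damage | evidence) ≈ 0.013006 / 0.13835 ≈ 0.094
P(rotor imbalance | evidence) ≈ 0.022692 / 0.13835 ≈ 0.164
P(shaft misalignment | evidence) ≈ 0.0019231 / 0.13835 ≈ 0.014
P(sensor drift | evidence) ≈ 0.10073 / 0.13835 ≈ 0.728
The largest is 0.728, so sensor drift is most probable.

sensor drift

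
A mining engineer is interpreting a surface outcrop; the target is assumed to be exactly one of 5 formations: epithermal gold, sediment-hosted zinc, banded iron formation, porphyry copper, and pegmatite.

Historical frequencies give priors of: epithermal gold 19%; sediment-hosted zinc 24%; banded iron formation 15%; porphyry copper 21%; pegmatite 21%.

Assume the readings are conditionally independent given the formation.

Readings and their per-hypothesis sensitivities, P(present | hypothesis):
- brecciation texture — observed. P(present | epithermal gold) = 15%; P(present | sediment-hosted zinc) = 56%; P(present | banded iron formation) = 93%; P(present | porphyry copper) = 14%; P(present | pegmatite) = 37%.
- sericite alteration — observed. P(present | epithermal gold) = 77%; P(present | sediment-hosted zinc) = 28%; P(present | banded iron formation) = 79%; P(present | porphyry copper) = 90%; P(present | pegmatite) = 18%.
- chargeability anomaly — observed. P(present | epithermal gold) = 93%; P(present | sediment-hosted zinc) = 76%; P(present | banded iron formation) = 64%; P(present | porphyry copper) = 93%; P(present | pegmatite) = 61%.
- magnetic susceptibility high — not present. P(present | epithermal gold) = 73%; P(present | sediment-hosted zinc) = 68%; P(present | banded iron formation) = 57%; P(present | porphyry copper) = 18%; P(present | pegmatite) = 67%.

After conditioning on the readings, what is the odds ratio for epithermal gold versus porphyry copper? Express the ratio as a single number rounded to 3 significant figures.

0.273

Unnormalized posterior weight (prior times the reading likelihoods) for each of the two hypotheses (using 1 − P(present | H) for each absent reading):
  epithermal gold: 0.19 × 0.15 × 0.77 × 0.93 × (1 − 0.73) = 0.0055104
  porphyry copper: 0.21 × 0.14 × 0.90 × 0.93 × (1 − 0.18) = 0.020178
Posterior odds = 0.0055104 / 0.020178 ≈ 0.273.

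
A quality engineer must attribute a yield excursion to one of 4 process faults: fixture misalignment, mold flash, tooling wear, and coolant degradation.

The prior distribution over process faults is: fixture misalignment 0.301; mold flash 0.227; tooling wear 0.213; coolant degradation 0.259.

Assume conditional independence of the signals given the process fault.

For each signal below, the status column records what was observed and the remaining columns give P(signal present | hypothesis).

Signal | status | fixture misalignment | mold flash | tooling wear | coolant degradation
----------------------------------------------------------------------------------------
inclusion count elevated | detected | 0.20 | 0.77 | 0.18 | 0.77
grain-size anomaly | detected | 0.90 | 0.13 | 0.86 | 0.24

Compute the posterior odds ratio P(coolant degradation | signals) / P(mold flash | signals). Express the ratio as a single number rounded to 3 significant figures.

Posterior odds equal prior odds times the likelihood ratio; only the two competing hypotheses matter.
  coolant degradation: 0.259 × 0.77 × 0.24 = 0.047863
  mold flash: 0.227 × 0.77 × 0.13 = 0.022723
Posterior odds = 0.047863 / 0.022723 ≈ 2.11.

2.11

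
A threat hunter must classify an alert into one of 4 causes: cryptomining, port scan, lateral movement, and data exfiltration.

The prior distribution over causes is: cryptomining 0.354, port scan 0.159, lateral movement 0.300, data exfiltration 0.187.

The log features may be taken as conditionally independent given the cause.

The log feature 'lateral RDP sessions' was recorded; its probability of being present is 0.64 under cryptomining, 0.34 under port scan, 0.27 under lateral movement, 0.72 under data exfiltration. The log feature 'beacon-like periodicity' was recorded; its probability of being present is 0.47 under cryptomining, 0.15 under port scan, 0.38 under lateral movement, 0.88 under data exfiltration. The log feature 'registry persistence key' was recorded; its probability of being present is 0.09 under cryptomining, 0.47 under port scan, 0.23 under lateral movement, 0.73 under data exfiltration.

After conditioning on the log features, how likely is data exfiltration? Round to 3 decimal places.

For each hypothesis, the unnormalized posterior weight is prior × product of the log feature likelihoods:
  cryptomining: 0.354 × 0.64 × 0.47 × 0.09 = 0.0095835
  port scan: 0.159 × 0.34 × 0.15 × 0.47 = 0.0038112
  lateral movement: 0.300 × 0.27 × 0.38 × 0.23 = 0.0070794
  data exfiltration: 0.187 × 0.72 × 0.88 × 0.73 = 0.086493
Normalizing constant Z = 0.0095835 + 0.0038112 + 0.0070794 + 0.086493 = 0.10697.
P(data exfiltration | evidence) = 0.086493 / 0.10697 ≈ 0.809.

0.809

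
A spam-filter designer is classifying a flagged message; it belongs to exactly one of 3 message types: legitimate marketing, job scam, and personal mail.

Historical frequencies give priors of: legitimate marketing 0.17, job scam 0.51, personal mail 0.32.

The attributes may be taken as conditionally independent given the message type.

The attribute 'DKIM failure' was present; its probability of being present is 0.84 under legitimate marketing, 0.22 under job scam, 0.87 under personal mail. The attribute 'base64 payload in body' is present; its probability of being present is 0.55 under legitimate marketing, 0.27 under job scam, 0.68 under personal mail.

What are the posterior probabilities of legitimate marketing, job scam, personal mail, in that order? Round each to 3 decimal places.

By Bayes' rule with conditional independence, the unnormalized weight for each hypothesis is prior × ∏ likelihoods:
  legitimate marketing: 0.17 × 0.84 × 0.55 = 0.07854
  job scam: 0.51 × 0.22 × 0.27 = 0.030294
  personal mail: 0.32 × 0.87 × 0.68 = 0.18931
Normalizing constant Z = 0.07854 + 0.030294 + 0.18931 = 0.29815.
P(legitimate marketing | evidence) = 0.07854 / 0.29815 ≈ 0.263
P(job scam | evidence) = 0.030294 / 0.29815 ≈ 0.102
P(personal mail | evidence) = 0.18931 / 0.29815 ≈ 0.635

0.263, 0.102, 0.635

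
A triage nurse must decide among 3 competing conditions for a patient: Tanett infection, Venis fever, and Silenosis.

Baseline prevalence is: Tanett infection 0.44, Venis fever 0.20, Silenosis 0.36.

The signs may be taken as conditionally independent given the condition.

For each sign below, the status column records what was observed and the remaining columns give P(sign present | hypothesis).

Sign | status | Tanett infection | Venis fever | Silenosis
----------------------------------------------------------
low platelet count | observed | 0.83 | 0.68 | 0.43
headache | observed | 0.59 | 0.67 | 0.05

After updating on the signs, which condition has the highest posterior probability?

Multiply each prior by the joint likelihood of the sign pattern:
  Tanett infection: 0.44 × 0.83 × 0.59 = 0.21547
  Venis fever: 0.20 × 0.68 × 0.67 = 0.09112
  Silenosis: 0.36 × 0.43 × 0.05 = 0.00774
The unnormalized weights sum to 0.31433.
P(Tanett infection | evidence) ≈ 0.21547 / 0.31433 ≈ 0.685
P(Venis fever | evidence) ≈ 0.09112 / 0.31433 ≈ 0.290
P(Silenosis | evidence) ≈ 0.00774 / 0.31433 ≈ 0.025
The largest is 0.685, so Tanett infection is most probable.

Tanett infection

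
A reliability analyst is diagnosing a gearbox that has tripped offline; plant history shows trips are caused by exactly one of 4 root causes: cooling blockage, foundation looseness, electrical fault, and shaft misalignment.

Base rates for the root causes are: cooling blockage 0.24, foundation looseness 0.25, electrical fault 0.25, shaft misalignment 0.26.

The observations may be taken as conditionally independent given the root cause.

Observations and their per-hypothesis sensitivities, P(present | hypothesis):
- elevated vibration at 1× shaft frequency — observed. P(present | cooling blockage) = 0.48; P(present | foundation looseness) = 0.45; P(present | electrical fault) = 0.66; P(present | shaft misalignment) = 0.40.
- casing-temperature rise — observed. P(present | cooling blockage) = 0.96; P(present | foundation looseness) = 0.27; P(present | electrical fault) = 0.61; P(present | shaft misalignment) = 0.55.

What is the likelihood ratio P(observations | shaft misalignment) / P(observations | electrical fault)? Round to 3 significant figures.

0.546

Joint likelihood of the evidence pattern under each hypothesis:
  shaft misalignment: 0.40 × 0.55 = 0.22
  electrical fault: 0.66 × 0.61 = 0.4026
Bayes factor = 0.22 / 0.4026 ≈ 0.546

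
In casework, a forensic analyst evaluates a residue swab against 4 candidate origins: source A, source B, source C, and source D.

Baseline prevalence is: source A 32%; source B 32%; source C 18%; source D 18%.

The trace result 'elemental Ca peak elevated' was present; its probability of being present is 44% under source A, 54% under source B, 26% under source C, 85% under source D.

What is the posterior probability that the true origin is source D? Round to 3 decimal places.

0.298

Multiply each prior by the likelihood of the trace result:
  source A: 0.32 × 0.44 = 0.1408
  source B: 0.32 × 0.54 = 0.1728
  source C: 0.18 × 0.26 = 0.0468
  source D: 0.18 × 0.85 = 0.153
Normalizing constant Z = 0.1408 + 0.1728 + 0.0468 + 0.153 = 0.5134.
P(source D | evidence) = 0.153 / 0.5134 ≈ 0.298.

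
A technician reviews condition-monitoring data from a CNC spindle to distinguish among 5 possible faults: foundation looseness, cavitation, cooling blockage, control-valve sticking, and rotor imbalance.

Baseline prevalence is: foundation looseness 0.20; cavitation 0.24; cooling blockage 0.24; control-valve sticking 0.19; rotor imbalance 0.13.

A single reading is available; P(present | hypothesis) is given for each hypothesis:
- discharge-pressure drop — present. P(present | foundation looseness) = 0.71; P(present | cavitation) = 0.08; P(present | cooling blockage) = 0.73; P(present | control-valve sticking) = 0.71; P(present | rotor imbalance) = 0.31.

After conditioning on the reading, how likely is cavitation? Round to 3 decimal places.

Multiply each prior by the likelihood of the reading:
  foundation looseness: 0.20 × 0.71 = 0.142
  cavitation: 0.24 × 0.08 = 0.0192
  cooling blockage: 0.24 × 0.73 = 0.1752
  control-valve sticking: 0.19 × 0.71 = 0.1349
  rotor imbalance: 0.13 × 0.31 = 0.0403
Normalizing constant Z = 0.142 + 0.0192 + 0.1752 + 0.1349 + 0.0403 = 0.5116.
P(cavitation | evidence) = 0.0192 / 0.5116 ≈ 0.038.

0.038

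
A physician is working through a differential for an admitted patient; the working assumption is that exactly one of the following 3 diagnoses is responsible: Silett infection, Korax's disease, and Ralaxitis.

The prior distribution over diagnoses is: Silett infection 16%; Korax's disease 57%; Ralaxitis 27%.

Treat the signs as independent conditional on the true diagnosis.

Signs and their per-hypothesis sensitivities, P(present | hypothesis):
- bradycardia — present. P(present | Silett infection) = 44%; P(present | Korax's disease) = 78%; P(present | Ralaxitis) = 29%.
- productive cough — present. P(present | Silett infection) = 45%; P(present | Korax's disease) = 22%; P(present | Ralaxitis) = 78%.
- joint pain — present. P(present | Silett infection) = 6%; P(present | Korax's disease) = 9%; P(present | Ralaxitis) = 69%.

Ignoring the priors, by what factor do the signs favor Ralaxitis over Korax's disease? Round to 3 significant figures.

The Bayes factor is the ratio of the joint likelihoods of the sign pattern under the two hypotheses.
  Ralaxitis: 0.29 × 0.78 × 0.69 = 0.15608
  Korax's disease: 0.78 × 0.22 × 0.09 = 0.015444
Bayes factor = 0.15608 / 0.015444 ≈ 10.1

10.1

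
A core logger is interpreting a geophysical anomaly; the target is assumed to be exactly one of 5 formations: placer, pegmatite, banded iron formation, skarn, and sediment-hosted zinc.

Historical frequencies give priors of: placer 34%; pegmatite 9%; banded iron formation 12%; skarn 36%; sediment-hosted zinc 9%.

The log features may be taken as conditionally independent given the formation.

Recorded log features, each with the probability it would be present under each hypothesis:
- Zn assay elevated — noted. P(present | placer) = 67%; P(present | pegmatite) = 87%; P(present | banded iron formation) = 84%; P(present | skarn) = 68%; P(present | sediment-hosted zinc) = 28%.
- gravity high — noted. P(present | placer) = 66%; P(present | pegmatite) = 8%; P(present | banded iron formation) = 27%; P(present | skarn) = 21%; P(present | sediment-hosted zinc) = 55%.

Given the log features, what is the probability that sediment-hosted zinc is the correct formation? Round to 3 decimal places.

0.056

By Bayes' rule with conditional independence, the unnormalized weight for each hypothesis is prior × ∏ likelihoods:
  placer: 0.34 × 0.67 × 0.66 = 0.15035
  pegmatite: 0.09 × 0.87 × 0.08 = 0.006264
  banded iron formation: 0.12 × 0.84 × 0.27 = 0.027216
  skarn: 0.36 × 0.68 × 0.21 = 0.051408
  sediment-hosted zinc: 0.09 × 0.28 × 0.55 = 0.01386
Marginal likelihood of the evidence = 0.2491.
P(sediment-hosted zinc | evidence) = 0.01386 / 0.2491 ≈ 0.056.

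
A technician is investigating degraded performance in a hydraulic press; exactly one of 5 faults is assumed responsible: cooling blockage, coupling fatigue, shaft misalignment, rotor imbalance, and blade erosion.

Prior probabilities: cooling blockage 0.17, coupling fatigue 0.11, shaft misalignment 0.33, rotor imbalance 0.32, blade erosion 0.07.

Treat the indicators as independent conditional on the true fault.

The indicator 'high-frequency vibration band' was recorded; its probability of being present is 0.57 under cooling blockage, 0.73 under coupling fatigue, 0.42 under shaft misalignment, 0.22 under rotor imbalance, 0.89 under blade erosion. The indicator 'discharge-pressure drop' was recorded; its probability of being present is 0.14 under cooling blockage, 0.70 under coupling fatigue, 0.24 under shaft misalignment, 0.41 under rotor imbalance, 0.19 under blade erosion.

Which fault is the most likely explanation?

By Bayes' rule with conditional independence, the unnormalized weight for each hypothesis is prior × ∏ likelihoods:
  cooling blockage: 0.17 × 0.57 × 0.14 = 0.013566
  coupling fatigue: 0.11 × 0.73 × 0.70 = 0.05621
  shaft misalignment: 0.33 × 0.42 × 0.24 = 0.033264
  rotor imbalance: 0.32 × 0.22 × 0.41 = 0.028864
  blade erosion: 0.07 × 0.89 × 0.19 = 0.011837
Normalizing constant Z = 0.013566 + 0.05621 + 0.033264 + 0.028864 + 0.011837 = 0.14374.
P(cooling blockage | evidence) ≈ 0.013566 / 0.14374 ≈ 0.094
P(coupling fatigue | evidence) ≈ 0.05621 / 0.14374 ≈ 0.391
P(shaft misalignment | evidence) ≈ 0.033264 / 0.14374 ≈ 0.231
P(rotor imbalance | evidence) ≈ 0.028864 / 0.14374 ≈ 0.201
P(blade erosion | evidence) ≈ 0.011837 / 0.14374 ≈ 0.082
The largest is 0.391, so coupling fatigue is most probable.

coupling fatigue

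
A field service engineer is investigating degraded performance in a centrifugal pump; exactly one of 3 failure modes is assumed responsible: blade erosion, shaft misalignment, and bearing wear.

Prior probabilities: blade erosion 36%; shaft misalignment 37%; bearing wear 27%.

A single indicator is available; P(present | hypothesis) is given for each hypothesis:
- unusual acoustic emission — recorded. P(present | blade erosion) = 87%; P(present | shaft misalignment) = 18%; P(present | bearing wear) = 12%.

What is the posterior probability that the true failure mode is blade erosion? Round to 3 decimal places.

Multiply each prior by the likelihood of the indicator:
  blade erosion: 0.36 × 0.87 = 0.3132
  shaft misalignment: 0.37 × 0.18 = 0.0666
  bearing wear: 0.27 × 0.12 = 0.0324
Marginal likelihood of the evidence = 0.4122.
P(blade erosion | evidence) = 0.3132 / 0.4122 ≈ 0.760.

0.760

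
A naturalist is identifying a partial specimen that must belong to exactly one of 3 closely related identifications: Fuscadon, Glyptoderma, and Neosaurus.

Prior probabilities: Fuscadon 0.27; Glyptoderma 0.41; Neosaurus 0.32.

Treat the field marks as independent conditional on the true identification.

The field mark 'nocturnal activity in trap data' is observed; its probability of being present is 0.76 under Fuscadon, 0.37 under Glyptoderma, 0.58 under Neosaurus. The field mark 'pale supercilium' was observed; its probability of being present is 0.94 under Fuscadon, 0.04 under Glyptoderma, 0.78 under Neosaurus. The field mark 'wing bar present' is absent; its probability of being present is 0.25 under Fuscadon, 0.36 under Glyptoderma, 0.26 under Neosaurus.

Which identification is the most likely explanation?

Fuscadon

For each hypothesis, the unnormalized posterior weight is prior × product of the field mark likelihoods (using 1 − P(present | H) for each absent field mark):
  Fuscadon: 0.27 × 0.76 × 0.94 × (1 − 0.25) = 0.14467
  Glyptoderma: 0.41 × 0.37 × 0.04 × (1 − 0.36) = 0.0038835
  Neosaurus: 0.32 × 0.58 × 0.78 × (1 − 0.26) = 0.10713
Normalizing constant Z = 0.14467 + 0.0038835 + 0.10713 = 0.25568.
P(Fuscadon | evidence) ≈ 0.14467 / 0.25568 ≈ 0.566
P(Glyptoderma | evidence) ≈ 0.0038835 / 0.25568 ≈ 0.015
P(Neosaurus | evidence) ≈ 0.10713 / 0.25568 ≈ 0.419
The largest is 0.566, so Fuscadon is most probable.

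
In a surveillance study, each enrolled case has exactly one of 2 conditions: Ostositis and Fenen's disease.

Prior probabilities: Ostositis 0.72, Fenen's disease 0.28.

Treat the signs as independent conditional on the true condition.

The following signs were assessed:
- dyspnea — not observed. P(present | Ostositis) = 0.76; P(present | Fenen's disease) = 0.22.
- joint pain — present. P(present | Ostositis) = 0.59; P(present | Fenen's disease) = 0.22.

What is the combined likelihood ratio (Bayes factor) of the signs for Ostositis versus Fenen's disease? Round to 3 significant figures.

The Bayes factor is the ratio of the joint likelihoods of the sign pattern under the two hypotheses (using 1 − P(present | H) for each absent sign).
  Ostositis: (1 − 0.76) × 0.59 = 0.1416
  Fenen's disease: (1 − 0.22) × 0.22 = 0.1716
Bayes factor = 0.1416 / 0.1716 ≈ 0.825

0.825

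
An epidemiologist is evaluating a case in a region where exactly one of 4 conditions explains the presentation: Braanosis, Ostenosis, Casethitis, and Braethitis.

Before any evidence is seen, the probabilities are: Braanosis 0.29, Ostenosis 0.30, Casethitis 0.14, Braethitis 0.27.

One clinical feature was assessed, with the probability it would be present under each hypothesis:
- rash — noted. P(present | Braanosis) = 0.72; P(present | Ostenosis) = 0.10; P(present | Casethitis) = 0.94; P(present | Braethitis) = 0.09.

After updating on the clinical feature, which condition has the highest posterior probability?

By Bayes' rule, the unnormalized weight for each hypothesis is prior × likelihood:
  Braanosis: 0.29 × 0.72 = 0.2088
  Ostenosis: 0.30 × 0.10 = 0.03
  Casethitis: 0.14 × 0.94 = 0.1316
  Braethitis: 0.27 × 0.09 = 0.0243
The unnormalized weights sum to 0.3947.
P(Braanosis | evidence) ≈ 0.2088 / 0.3947 ≈ 0.529
P(Ostenosis | evidence) ≈ 0.03 / 0.3947 ≈ 0.076
P(Casethitis | evidence) ≈ 0.1316 / 0.3947 ≈ 0.333
P(Braethitis | evidence) ≈ 0.0243 / 0.3947 ≈ 0.062
The largest is 0.529, so Braanosis is most probable.

Braanosis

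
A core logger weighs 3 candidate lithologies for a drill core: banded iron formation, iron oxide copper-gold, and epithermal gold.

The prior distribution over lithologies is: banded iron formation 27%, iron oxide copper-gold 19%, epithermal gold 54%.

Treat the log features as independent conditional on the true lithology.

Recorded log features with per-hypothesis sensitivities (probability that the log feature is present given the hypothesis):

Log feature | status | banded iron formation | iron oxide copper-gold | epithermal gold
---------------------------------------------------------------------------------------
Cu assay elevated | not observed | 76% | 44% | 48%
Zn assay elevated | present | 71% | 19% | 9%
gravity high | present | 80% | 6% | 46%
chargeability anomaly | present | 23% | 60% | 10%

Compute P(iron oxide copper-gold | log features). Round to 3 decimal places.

0.070

By Bayes' rule with conditional independence, the unnormalized weight for each hypothesis is prior × ∏ likelihoods (using 1 − P(present | H) for each absent log feature):
  banded iron formation: 0.27 × (1 − 0.76) × 0.71 × 0.80 × 0.23 = 0.0084655
  iron oxide copper-gold: 0.19 × (1 − 0.44) × 0.19 × 0.06 × 0.60 = 0.00072778
  epithermal gold: 0.54 × (1 − 0.48) × 0.09 × 0.46 × 0.10 = 0.0011625
Marginal likelihood of the evidence = 0.010356.
P(iron oxide copper-gold | evidence) = 0.00072778 / 0.010356 ≈ 0.070.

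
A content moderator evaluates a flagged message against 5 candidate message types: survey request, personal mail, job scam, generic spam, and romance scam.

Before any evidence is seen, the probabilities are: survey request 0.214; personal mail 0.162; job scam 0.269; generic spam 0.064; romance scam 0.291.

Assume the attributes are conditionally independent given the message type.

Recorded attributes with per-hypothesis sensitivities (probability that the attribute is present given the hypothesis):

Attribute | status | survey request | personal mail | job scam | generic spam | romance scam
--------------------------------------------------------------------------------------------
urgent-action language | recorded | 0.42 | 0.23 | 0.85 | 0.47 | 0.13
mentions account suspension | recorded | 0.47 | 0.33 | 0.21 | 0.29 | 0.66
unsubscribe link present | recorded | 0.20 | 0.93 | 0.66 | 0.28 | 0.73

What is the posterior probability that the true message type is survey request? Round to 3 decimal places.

0.117

Multiply each prior by the joint likelihood of the attribute pattern:
  survey request: 0.214 × 0.42 × 0.47 × 0.20 = 0.0084487
  personal mail: 0.162 × 0.23 × 0.33 × 0.93 = 0.011435
  job scam: 0.269 × 0.85 × 0.21 × 0.66 = 0.031691
  generic spam: 0.064 × 0.47 × 0.29 × 0.28 = 0.0024425
  romance scam: 0.291 × 0.13 × 0.66 × 0.73 = 0.018226
Marginal likelihood of the evidence = 0.072244.
P(survey request | evidence) = 0.0084487 / 0.072244 ≈ 0.117.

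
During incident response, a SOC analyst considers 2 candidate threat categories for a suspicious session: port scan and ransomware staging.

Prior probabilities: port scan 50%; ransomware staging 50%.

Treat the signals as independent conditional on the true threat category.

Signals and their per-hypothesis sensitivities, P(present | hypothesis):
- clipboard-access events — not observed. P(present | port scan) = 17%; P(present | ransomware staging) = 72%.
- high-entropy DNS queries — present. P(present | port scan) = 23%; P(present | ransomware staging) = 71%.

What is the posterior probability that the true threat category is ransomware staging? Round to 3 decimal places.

Multiply each prior by the joint likelihood of the signal pattern (using 1 − P(present | H) for each absent signal):
  port scan: 0.50 × (1 − 0.17) × 0.23 = 0.09545
  ransomware staging: 0.50 × (1 − 0.72) × 0.71 = 0.0994
Marginal likelihood of the evidence = 0.19485.
P(ransomware staging | evidence) = 0.0994 / 0.19485 ≈ 0.510.

0.510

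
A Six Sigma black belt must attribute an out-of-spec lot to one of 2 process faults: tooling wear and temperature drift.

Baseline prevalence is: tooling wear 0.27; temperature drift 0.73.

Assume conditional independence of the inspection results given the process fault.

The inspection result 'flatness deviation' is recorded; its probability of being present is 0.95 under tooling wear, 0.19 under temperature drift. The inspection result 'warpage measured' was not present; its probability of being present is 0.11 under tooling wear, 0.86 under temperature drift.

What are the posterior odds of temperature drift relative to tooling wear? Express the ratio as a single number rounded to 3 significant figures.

The normalizing constant cancels in an odds ratio, so compute prior × likelihood for the two hypotheses only (using 1 − P(present | H) for each absent inspection result):
  temperature drift: 0.73 × 0.19 × (1 − 0.86) = 0.019418
  tooling wear: 0.27 × 0.95 × (1 − 0.11) = 0.22829
Posterior odds = 0.019418 / 0.22829 ≈ 0.0851.

0.0851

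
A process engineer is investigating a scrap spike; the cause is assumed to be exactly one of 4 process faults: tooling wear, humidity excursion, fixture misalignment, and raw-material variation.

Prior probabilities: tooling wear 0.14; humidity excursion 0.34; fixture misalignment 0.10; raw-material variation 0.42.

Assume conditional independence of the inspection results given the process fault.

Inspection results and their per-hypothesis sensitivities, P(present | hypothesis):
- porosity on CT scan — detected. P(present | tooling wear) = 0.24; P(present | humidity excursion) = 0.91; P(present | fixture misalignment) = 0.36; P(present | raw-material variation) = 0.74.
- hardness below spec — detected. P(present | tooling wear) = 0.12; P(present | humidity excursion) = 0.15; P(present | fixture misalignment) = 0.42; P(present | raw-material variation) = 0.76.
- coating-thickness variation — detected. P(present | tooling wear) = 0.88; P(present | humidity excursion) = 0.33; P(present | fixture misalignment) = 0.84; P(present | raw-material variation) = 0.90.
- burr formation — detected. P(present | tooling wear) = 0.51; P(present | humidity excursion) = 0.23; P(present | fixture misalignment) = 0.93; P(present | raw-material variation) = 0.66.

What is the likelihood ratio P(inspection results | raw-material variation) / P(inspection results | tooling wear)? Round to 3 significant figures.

25.8

Joint likelihood of the inspection result pattern under each hypothesis:
  raw-material variation: 0.74 × 0.76 × 0.90 × 0.66 = 0.33407
  tooling wear: 0.24 × 0.12 × 0.88 × 0.51 = 0.012925
Bayes factor = 0.33407 / 0.012925 ≈ 25.8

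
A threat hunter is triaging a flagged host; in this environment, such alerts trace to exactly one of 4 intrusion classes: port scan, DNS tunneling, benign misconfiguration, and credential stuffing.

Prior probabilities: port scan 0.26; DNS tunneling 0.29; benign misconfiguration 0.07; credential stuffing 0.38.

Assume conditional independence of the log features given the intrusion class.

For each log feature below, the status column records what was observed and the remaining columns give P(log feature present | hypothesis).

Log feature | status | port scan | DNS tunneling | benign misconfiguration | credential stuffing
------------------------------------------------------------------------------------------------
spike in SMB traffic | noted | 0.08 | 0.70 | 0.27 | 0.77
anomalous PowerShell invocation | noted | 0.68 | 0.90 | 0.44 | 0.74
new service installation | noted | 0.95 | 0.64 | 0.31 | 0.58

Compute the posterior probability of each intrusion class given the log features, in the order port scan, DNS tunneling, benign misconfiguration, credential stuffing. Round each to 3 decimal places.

0.052, 0.452, 0.010, 0.486

For each hypothesis, the unnormalized posterior weight is prior × product of the log feature likelihoods:
  port scan: 0.26 × 0.08 × 0.68 × 0.95 = 0.013437
  DNS tunneling: 0.29 × 0.70 × 0.90 × 0.64 = 0.11693
  benign misconfiguration: 0.07 × 0.27 × 0.44 × 0.31 = 0.002578
  credential stuffing: 0.38 × 0.77 × 0.74 × 0.58 = 0.12558
Marginal likelihood of the evidence = 0.25853.
P(port scan | evidence) = 0.013437 / 0.25853 ≈ 0.052
P(DNS tunneling | evidence) = 0.11693 / 0.25853 ≈ 0.452
P(benign misconfiguration | evidence) = 0.002578 / 0.25853 ≈ 0.010
P(credential stuffing | evidence) = 0.12558 / 0.25853 ≈ 0.486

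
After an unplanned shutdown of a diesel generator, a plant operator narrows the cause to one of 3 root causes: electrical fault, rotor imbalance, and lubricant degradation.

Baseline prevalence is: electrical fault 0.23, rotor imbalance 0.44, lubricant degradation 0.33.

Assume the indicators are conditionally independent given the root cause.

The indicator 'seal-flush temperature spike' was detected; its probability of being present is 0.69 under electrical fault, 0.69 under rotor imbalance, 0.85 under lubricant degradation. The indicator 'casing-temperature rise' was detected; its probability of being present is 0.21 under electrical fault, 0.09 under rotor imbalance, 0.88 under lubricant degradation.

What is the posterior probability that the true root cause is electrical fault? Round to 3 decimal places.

0.108

For each hypothesis, the unnormalized posterior weight is prior × product of the indicator likelihoods:
  electrical fault: 0.23 × 0.69 × 0.21 = 0.033327
  rotor imbalance: 0.44 × 0.69 × 0.09 = 0.027324
  lubricant degradation: 0.33 × 0.85 × 0.88 = 0.24684
Normalizing constant Z = 0.033327 + 0.027324 + 0.24684 = 0.30749.
P(electrical fault | evidence) = 0.033327 / 0.30749 ≈ 0.108.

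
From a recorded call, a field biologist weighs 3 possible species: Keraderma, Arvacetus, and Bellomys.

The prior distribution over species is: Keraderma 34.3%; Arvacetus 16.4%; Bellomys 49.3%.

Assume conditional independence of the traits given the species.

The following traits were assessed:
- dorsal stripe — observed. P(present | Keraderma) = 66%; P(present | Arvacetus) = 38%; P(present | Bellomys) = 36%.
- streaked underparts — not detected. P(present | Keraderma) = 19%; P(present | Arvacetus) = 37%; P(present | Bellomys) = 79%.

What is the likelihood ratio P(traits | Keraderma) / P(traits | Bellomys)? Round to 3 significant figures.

7.07

The Bayes factor is the ratio of the joint likelihoods of the trait pattern under the two hypotheses (using 1 − P(present | H) for each absent trait).
  Keraderma: 0.66 × (1 − 0.19) = 0.5346
  Bellomys: 0.36 × (1 − 0.79) = 0.0756
Bayes factor = 0.5346 / 0.0756 ≈ 7.07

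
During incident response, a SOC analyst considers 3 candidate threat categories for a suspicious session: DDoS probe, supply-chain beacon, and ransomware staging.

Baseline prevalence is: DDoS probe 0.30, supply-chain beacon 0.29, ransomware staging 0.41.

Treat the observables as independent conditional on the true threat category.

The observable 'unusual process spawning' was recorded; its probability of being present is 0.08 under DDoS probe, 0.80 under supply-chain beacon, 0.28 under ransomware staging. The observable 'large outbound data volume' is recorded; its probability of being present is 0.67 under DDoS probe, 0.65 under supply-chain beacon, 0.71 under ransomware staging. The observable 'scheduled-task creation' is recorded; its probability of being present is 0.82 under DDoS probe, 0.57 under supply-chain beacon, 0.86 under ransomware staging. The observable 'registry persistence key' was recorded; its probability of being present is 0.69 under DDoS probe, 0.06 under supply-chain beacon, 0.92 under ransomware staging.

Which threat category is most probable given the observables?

By Bayes' rule with conditional independence, the unnormalized weight for each hypothesis is prior × ∏ likelihoods:
  DDoS probe: 0.30 × 0.08 × 0.67 × 0.82 × 0.69 = 0.0090981
  supply-chain beacon: 0.29 × 0.80 × 0.65 × 0.57 × 0.06 = 0.0051574
  ransomware staging: 0.41 × 0.28 × 0.71 × 0.86 × 0.92 = 0.064489
The unnormalized weights sum to 0.078745.
P(DDoS probe | evidence) ≈ 0.0090981 / 0.078745 ≈ 0.116
P(supply-chain beacon | evidence) ≈ 0.0051574 / 0.078745 ≈ 0.065
P(ransomware staging | evidence) ≈ 0.064489 / 0.078745 ≈ 0.819
The largest is 0.819, so ransomware staging is most probable.

ransomware staging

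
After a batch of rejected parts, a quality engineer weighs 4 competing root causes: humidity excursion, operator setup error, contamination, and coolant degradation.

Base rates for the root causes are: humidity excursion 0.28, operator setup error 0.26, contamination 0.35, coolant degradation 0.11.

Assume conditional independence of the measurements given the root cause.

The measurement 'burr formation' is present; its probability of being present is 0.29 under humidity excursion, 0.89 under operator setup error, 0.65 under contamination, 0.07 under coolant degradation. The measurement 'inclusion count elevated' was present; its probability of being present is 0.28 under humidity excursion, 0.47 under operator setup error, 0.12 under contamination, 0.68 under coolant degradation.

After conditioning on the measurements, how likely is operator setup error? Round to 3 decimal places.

By Bayes' rule with conditional independence, the unnormalized weight for each hypothesis is prior × ∏ likelihoods:
  humidity excursion: 0.28 × 0.29 × 0.28 = 0.022736
  operator setup error: 0.26 × 0.89 × 0.47 = 0.10876
  contamination: 0.35 × 0.65 × 0.12 = 0.0273
  coolant degradation: 0.11 × 0.07 × 0.68 = 0.005236
Normalizing constant Z = 0.022736 + 0.10876 + 0.0273 + 0.005236 = 0.16403.
P(operator setup error | evidence) = 0.10876 / 0.16403 ≈ 0.663.

0.663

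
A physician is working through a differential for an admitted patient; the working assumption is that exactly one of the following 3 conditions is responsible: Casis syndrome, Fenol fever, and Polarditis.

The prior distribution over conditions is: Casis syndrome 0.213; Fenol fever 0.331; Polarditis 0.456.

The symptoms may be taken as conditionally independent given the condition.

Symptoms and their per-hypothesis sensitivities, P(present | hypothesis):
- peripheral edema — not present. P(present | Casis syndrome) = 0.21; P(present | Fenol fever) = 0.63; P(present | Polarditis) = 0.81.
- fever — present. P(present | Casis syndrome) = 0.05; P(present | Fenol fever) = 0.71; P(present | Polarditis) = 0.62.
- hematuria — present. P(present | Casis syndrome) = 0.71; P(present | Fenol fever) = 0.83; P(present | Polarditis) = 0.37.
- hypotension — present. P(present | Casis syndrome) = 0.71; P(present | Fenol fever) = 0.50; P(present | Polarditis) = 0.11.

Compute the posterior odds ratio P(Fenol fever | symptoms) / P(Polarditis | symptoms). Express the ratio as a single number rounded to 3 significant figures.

16.5

The normalizing constant cancels in an odds ratio, so compute prior × likelihood for the two hypotheses only (using 1 − P(present | H) for each absent symptom):
  Fenol fever: 0.331 × (1 − 0.63) × 0.71 × 0.83 × 0.50 = 0.036086
  Polarditis: 0.456 × (1 − 0.81) × 0.62 × 0.37 × 0.11 = 0.0021863
Posterior odds = 0.036086 / 0.0021863 ≈ 16.5.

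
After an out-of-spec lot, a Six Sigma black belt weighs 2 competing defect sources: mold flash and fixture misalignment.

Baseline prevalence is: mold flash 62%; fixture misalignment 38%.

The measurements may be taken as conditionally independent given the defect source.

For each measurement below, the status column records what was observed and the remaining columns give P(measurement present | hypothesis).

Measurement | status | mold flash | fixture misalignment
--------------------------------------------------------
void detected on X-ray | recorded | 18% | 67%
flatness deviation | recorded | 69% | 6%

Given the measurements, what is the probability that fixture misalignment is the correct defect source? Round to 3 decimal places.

0.166

By Bayes' rule with conditional independence, the unnormalized weight for each hypothesis is prior × ∏ likelihoods:
  mold flash: 0.62 × 0.18 × 0.69 = 0.077004
  fixture misalignment: 0.38 × 0.67 × 0.06 = 0.015276
The unnormalized weights sum to 0.09228.
P(fixture misalignment | evidence) = 0.015276 / 0.09228 ≈ 0.166.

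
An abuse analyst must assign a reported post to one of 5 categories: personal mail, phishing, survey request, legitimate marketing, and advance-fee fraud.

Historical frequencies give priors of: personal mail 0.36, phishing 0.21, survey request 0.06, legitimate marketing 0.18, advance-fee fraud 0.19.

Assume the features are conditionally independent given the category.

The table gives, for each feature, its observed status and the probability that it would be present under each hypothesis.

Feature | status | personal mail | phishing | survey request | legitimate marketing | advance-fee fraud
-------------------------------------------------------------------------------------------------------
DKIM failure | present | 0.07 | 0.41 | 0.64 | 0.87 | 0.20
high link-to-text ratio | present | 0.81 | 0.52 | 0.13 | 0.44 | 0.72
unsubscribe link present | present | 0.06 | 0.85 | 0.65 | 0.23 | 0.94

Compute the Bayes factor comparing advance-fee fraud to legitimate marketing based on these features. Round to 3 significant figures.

1.54

Take the product of per-feature likelihoods under each hypothesis, then divide.
  advance-fee fraud: 0.20 × 0.72 × 0.94 = 0.13536
  legitimate marketing: 0.87 × 0.44 × 0.23 = 0.088044
Bayes factor = 0.13536 / 0.088044 ≈ 1.54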